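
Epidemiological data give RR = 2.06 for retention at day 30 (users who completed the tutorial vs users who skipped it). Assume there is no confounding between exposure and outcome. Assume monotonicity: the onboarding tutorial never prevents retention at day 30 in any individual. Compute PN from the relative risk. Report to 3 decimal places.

PN ≈ 0.515

Under exogeneity and monotonicity, PN = (RR − 1) / RR = 1 − 1/RR.
PN = (2.06 − 1) / 2.06 = 1.06 / 2.06 ≈ 0.5146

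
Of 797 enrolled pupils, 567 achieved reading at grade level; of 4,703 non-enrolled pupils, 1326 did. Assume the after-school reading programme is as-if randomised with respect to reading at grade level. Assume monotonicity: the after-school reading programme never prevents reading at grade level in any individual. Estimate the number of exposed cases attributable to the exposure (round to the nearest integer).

about 342 cases

p₁ = P(outcome | exposed) = 567/797 = 0.71142
p₀ = P(outcome | unexposed) = 1326/4703 = 0.28195
PN = (p₁ − p₀)/p₁ = (0.71142 − 0.28195) / 0.71142 ≈ 0.60368.
Attributable cases ≈ PN × (exposed cases) = 0.60368 × 567 ≈ 342.29.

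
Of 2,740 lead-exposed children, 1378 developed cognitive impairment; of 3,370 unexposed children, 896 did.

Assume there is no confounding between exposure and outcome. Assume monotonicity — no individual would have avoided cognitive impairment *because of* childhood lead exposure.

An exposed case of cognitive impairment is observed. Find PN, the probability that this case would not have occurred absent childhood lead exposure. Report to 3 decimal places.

p₁ = P(outcome | exposed) = 1378/2740 = 0.50292
p₀ = P(outcome | unexposed) = 896/3370 = 0.26588
Under exogeneity and monotonicity, PN = (p₁ − p₀) / p₁.
PN = (0.50292 − 0.26588) / 0.50292 = 0.23704 / 0.50292 ≈ 0.4713

PN ≈ 0.471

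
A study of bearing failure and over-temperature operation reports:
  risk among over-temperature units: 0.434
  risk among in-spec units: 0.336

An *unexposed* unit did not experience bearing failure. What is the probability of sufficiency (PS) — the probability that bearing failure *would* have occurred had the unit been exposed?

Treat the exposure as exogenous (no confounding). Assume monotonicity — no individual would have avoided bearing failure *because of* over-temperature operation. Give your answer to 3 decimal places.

Let p₁ = 0.434, p₀ = 0.336.
Under exogeneity and monotonicity, PS = (p₁ − p₀) / (1 − p₀).
PS = (0.434 − 0.336) / (1 − 0.336) = 0.098 / 0.664 ≈ 0.1476

PS ≈ 0.148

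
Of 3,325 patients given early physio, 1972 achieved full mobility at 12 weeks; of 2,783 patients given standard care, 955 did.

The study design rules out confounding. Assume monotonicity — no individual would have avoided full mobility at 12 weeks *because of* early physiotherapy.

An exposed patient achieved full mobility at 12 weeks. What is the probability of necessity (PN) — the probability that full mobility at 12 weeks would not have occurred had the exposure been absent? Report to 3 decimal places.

PN ≈ 0.421

p₁ = P(outcome | exposed) = 1972/3325 = 0.59308
p₀ = P(outcome | unexposed) = 955/2783 = 0.34315
Under exogeneity and monotonicity, PN = (p₁ − p₀) / p₁.
PN = (0.59308 − 0.34315) / 0.59308 = 0.24993 / 0.59308 ≈ 0.4214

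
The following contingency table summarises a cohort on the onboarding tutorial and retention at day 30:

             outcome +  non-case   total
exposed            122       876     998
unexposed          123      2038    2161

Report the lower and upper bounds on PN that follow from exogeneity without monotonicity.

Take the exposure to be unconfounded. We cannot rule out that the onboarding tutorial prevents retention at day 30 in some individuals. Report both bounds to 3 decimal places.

0.534 ≤ PN ≤ 1.000

p₁ = P(outcome | exposed) = 122/998 = 0.12224
p₀ = P(outcome | unexposed) = 123/2161 = 0.056918
Under exogeneity alone the bounds on PN are max{0,(p₁−p₀)/p₁} ≤ PN ≤ min{1,(1−p₀)/p₁}.
  lower = (p₁ − p₀)/p₁ = 0.065326 / 0.12224 ≈ 0.5344
  upper = min{1, (1 − p₀)/p₁} = 0.94308 / 0.12224 ≈ 7.7147 → capped at 1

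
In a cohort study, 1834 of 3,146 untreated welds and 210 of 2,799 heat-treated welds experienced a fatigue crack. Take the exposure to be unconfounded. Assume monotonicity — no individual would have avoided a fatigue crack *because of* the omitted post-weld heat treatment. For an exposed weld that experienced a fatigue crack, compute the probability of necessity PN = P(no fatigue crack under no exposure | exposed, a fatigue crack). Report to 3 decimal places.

PN ≈ 0.871

p₁ = P(outcome | exposed) = 1834/3146 = 0.58296
p₀ = P(outcome | unexposed) = 210/2799 = 0.075027
Under exogeneity and monotonicity, PN = (p₁ − p₀) / p₁.
PN = (0.58296 − 0.075027) / 0.58296 = 0.50794 / 0.58296 ≈ 0.8713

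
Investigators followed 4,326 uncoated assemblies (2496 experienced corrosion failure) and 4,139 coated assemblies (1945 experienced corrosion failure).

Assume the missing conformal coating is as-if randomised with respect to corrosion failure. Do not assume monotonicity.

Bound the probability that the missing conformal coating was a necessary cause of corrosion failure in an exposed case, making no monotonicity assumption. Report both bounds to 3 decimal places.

p₁ = P(outcome | exposed) = 2496/4326 = 0.57698
p₀ = P(outcome | unexposed) = 1945/4139 = 0.46992
Under exogeneity alone the bounds on PN are max{0,(p₁−p₀)/p₁} ≤ PN ≤ min{1,(1−p₀)/p₁}.
  lower = (p₁ − p₀)/p₁ = 0.10706 / 0.57698 ≈ 0.1855
  upper = min{1, (1 − p₀)/p₁} = 0.53008 / 0.57698 ≈ 0.9187

0.186 ≤ PN ≤ 0.919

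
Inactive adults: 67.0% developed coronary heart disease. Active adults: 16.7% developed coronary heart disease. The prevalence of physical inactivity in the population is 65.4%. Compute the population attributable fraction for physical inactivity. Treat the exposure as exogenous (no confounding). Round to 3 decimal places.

PAF ≈ 0.663

p₁ = 0.67, p₀ = 0.167.
Overall risk P(Y=1) = π·p₁ + (1−π)·p₀ = 0.654×0.67 + 0.346×0.167 = 0.49596.
Under exogeneity, PAF = [P(Y=1) − p₀] / P(Y=1).
PAF = (0.49596 − 0.167) / 0.49596 ≈ 0.6633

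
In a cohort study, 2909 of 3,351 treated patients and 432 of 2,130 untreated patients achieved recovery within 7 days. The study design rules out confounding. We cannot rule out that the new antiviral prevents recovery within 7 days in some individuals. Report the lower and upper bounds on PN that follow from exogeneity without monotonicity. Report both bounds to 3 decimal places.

0.766 ≤ PN ≤ 0.918

p₁ = P(outcome | exposed) = 2909/3351 = 0.8681
p₀ = P(outcome | unexposed) = 432/2130 = 0.20282
Under exogeneity alone the bounds on PN are max{0,(p₁−p₀)/p₁} ≤ PN ≤ min{1,(1−p₀)/p₁}.
  lower = (p₁ − p₀)/p₁ = 0.66528 / 0.8681 ≈ 0.7664
  upper = min{1, (1 − p₀)/p₁} = 0.79718 / 0.8681 ≈ 0.9183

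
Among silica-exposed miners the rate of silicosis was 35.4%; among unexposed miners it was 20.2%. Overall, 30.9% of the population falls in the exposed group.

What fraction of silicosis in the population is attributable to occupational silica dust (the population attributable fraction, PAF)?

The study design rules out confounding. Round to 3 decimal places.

PAF ≈ 0.189

p₁ = 0.354, p₀ = 0.202.
Overall risk P(Y=1) = π·p₁ + (1−π)·p₀ = 0.309×0.354 + 0.691×0.202 = 0.24897.
Under exogeneity, PAF = [P(Y=1) − p₀] / P(Y=1).
PAF = (0.24897 − 0.202) / 0.24897 ≈ 0.1887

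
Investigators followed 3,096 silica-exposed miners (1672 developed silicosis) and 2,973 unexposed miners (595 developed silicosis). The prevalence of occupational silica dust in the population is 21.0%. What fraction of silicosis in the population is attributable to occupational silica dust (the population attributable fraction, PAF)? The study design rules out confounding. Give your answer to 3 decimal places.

PAF ≈ 0.263

p₁ = P(outcome | exposed) = 1672/3096 = 0.54005
p₀ = P(outcome | unexposed) = 595/2973 = 0.20013
Overall risk P(Y=1) = π·p₁ + (1−π)·p₀ = 0.21×0.54005 + 0.79×0.20013 = 0.27152.
Under exogeneity, PAF = [P(Y=1) − p₀] / P(Y=1).
PAF = (0.27152 − 0.20013) / 0.27152 ≈ 0.2629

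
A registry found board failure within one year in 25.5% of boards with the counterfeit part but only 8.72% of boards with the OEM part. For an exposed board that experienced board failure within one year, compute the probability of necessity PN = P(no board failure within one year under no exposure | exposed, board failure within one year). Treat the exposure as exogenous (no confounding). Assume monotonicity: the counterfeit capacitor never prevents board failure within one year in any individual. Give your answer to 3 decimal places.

PN ≈ 0.658

p₁ = 0.255, p₀ = 0.0872.
Under exogeneity and monotonicity, PN = (p₁ − p₀) / p₁.
PN = (0.255 − 0.0872) / 0.255 = 0.1678 / 0.255 ≈ 0.6580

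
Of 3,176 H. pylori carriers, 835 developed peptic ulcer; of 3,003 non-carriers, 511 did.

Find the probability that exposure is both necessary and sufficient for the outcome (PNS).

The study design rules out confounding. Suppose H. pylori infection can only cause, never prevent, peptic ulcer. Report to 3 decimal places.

PNS ≈ 0.093

p₁ = P(outcome | exposed) = 835/3176 = 0.26291
p₀ = P(outcome | unexposed) = 511/3003 = 0.17016
Under exogeneity and monotonicity, PNS = p₁ − p₀.
PNS = 0.26291 − 0.17016 = 0.092746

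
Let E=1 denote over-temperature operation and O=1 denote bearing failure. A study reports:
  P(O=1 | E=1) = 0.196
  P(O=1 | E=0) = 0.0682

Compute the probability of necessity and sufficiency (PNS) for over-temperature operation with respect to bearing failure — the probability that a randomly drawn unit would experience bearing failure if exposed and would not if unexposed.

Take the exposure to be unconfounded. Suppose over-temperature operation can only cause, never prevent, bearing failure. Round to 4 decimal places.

PNS ≈ 0.1278

Let p₁ = 0.196, p₀ = 0.0682.
Under exogeneity and monotonicity, PNS = p₁ − p₀.
PNS = 0.196 − 0.0682 = 0.1278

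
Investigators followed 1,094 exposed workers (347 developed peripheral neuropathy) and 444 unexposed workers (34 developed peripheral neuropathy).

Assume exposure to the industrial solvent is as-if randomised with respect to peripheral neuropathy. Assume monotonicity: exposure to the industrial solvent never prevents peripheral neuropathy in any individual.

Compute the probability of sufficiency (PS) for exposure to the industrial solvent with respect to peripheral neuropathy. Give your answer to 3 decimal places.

PS ≈ 0.261

p₁ = P(outcome | exposed) = 347/1094 = 0.31718
p₀ = P(outcome | unexposed) = 34/444 = 0.076577
Under exogeneity and monotonicity, PS = (p₁ − p₀) / (1 − p₀).
PS = (0.31718 − 0.076577) / (1 − 0.076577) = 0.24061 / 0.92342 ≈ 0.2606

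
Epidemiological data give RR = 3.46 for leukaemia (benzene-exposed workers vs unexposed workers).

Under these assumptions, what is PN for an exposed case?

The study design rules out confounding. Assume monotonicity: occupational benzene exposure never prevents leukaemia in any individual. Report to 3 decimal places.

Under exogeneity and monotonicity, PN = (RR − 1) / RR = 1 − 1/RR.
PN = (3.46 − 1) / 3.46 = 2.46 / 3.46 ≈ 0.7110

PN ≈ 0.711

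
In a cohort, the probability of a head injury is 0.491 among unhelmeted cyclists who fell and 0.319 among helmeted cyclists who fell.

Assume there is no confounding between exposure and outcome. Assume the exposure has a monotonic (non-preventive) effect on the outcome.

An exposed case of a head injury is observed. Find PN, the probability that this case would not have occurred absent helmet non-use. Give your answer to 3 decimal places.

PN ≈ 0.350

Let p₁ = 0.491, p₀ = 0.319.
Under exogeneity and monotonicity, PN = (p₁ − p₀) / p₁.
PN = (0.491 − 0.319) / 0.491 = 0.172 / 0.491 ≈ 0.3503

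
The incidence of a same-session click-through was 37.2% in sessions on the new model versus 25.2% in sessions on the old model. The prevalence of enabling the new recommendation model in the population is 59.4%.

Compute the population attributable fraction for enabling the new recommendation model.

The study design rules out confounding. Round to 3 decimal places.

PAF ≈ 0.220

p₁ = 0.372, p₀ = 0.252.
Overall risk P(Y=1) = π·p₁ + (1−π)·p₀ = 0.594×0.372 + 0.406×0.252 = 0.32328.
Under exogeneity, PAF = [P(Y=1) − p₀] / P(Y=1).
PAF = (0.32328 − 0.252) / 0.32328 ≈ 0.2205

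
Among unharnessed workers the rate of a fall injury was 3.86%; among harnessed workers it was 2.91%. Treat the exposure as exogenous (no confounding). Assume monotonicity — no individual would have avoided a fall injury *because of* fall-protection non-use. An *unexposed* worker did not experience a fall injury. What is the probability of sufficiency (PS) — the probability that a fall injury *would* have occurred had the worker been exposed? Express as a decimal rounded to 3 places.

p₁ = 0.0386, p₀ = 0.0291.
Under exogeneity and monotonicity, PS = (p₁ − p₀) / (1 − p₀).
PS = (0.0386 − 0.0291) / (1 − 0.0291) = 0.0095 / 0.9709 ≈ 0.0098

PS ≈ 0.010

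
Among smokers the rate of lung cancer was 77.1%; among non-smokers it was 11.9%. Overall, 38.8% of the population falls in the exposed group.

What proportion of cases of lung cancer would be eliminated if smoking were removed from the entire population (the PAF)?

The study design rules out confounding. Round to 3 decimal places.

PAF ≈ 0.680

p₁ = 0.771, p₀ = 0.119.
Overall risk P(Y=1) = π·p₁ + (1−π)·p₀ = 0.388×0.771 + 0.612×0.119 = 0.37198.
Under exogeneity, PAF = [P(Y=1) − p₀] / P(Y=1).
PAF = (0.37198 − 0.119) / 0.37198 ≈ 0.6801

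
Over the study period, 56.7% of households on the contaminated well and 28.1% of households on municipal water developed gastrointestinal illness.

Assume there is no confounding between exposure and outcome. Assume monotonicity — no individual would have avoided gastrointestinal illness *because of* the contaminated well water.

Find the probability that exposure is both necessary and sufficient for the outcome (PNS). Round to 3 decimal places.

PNS ≈ 0.286

p₁ = 0.567, p₀ = 0.281.
Under exogeneity and monotonicity, PNS = p₁ − p₀.
PNS = 0.567 − 0.281 = 0.286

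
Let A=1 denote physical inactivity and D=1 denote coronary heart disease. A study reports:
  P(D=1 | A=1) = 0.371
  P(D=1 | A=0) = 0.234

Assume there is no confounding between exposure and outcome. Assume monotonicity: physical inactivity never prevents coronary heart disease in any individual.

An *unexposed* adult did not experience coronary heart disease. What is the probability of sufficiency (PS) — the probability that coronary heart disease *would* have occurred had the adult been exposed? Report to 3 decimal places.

PS ≈ 0.179

Let p₁ = 0.371, p₀ = 0.234.
Under exogeneity and monotonicity, PS = (p₁ − p₀) / (1 − p₀).
PS = (0.371 − 0.234) / (1 − 0.234) = 0.137 / 0.766 ≈ 0.1789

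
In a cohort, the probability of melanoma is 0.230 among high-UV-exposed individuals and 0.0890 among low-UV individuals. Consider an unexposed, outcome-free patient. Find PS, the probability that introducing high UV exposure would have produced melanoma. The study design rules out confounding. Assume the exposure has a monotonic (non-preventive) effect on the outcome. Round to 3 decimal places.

PS ≈ 0.155

Let p₁ = 0.23, p₀ = 0.089.
Under exogeneity and monotonicity, PS = (p₁ − p₀) / (1 − p₀).
PS = (0.23 − 0.089) / (1 − 0.089) = 0.141 / 0.911 ≈ 0.1548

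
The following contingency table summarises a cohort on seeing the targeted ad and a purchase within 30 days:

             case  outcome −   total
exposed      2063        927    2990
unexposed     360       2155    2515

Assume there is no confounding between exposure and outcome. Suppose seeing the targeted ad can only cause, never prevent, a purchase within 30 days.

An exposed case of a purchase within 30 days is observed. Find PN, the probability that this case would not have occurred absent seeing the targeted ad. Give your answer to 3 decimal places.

p₁ = P(outcome | exposed) = 2063/2990 = 0.68997
p₀ = P(outcome | unexposed) = 360/2515 = 0.14314
Under exogeneity and monotonicity, PN = (p₁ − p₀) / p₁.
PN = (0.68997 − 0.14314) / 0.68997 = 0.54683 / 0.68997 ≈ 0.7925

PN ≈ 0.793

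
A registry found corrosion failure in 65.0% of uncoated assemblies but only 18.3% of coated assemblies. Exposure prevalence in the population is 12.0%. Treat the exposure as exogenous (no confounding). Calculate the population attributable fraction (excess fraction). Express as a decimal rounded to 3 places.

p₁ = 0.65, p₀ = 0.183.
Overall risk P(Y=1) = π·p₁ + (1−π)·p₀ = 0.12×0.65 + 0.88×0.183 = 0.23904.
Under exogeneity, PAF = [P(Y=1) − p₀] / P(Y=1).
PAF = (0.23904 − 0.183) / 0.23904 ≈ 0.2344

PAF ≈ 0.234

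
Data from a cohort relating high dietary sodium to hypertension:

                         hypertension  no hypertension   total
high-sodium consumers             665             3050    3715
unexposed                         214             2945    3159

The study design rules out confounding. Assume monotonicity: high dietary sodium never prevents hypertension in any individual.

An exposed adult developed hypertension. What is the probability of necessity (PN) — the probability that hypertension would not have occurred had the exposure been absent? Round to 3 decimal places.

p₁ = P(outcome | exposed) = 665/3715 = 0.179
p₀ = P(outcome | unexposed) = 214/3159 = 0.067743
Under exogeneity and monotonicity, PN = (p₁ − p₀) / p₁.
PN = (0.179 − 0.067743) / 0.179 = 0.11126 / 0.179 ≈ 0.6216

PN ≈ 0.622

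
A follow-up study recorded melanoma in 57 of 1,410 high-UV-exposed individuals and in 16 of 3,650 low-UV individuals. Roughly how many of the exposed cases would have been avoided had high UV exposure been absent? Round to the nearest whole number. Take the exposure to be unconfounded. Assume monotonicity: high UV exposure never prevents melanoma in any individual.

about 51 cases

p₁ = P(outcome | exposed) = 57/1410 = 0.040426
p₀ = P(outcome | unexposed) = 16/3650 = 0.0043836
PN = (p₁ − p₀)/p₁ = (0.040426 − 0.0043836) / 0.040426 ≈ 0.89156.
Attributable cases ≈ PN × (exposed cases) = 0.89156 × 57 ≈ 50.82.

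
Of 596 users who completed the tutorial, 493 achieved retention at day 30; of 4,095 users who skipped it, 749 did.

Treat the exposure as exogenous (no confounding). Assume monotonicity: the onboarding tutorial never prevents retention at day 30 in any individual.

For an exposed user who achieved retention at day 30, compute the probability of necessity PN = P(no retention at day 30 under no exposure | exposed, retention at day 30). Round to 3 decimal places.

p₁ = P(outcome | exposed) = 493/596 = 0.82718
p₀ = P(outcome | unexposed) = 749/4095 = 0.18291
Under exogeneity and monotonicity, PN = (p₁ − p₀) / p₁.
PN = (0.82718 − 0.18291) / 0.82718 = 0.64428 / 0.82718 ≈ 0.7789

PN ≈ 0.779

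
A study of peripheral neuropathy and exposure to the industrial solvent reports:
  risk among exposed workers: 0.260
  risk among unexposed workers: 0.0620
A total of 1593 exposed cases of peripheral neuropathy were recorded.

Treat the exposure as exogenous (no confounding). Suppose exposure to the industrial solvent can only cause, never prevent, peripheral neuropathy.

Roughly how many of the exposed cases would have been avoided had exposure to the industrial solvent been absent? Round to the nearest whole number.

Let p₁ = 0.26, p₀ = 0.062.
PN = (p₁ − p₀)/p₁ = (0.26 − 0.062) / 0.26 ≈ 0.76154.
Attributable cases ≈ PN × (exposed cases) = 0.76154 × 1593 ≈ 1213.13.

about 1213 cases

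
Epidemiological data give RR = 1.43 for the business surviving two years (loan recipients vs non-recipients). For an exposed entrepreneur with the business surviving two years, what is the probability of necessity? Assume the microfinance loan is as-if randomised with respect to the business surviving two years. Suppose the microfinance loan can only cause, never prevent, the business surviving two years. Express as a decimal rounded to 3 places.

Under exogeneity and monotonicity, PN = (RR − 1) / RR = 1 − 1/RR.
PN = (1.43 − 1) / 1.43 = 0.43 / 1.43 ≈ 0.3007

PN ≈ 0.301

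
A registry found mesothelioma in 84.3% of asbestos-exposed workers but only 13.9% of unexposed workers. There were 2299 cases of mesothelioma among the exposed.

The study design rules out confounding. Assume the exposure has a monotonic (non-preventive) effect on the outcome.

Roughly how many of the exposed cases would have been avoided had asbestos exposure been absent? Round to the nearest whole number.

about 1920 cases

p₁ = 0.843, p₀ = 0.139.
PN = (p₁ − p₀)/p₁ = (0.843 − 0.139) / 0.843 ≈ 0.83511.
Attributable cases ≈ PN × (exposed cases) = 0.83511 × 2299 ≈ 1919.92.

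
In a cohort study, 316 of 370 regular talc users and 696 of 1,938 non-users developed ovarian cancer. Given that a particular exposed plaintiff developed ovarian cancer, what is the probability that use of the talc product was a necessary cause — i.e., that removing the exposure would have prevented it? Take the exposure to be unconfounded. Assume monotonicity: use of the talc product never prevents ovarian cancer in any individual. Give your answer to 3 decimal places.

PN ≈ 0.579

p₁ = P(outcome | exposed) = 316/370 = 0.85405
p₀ = P(outcome | unexposed) = 696/1938 = 0.35913
Under exogeneity and monotonicity, PN = (p₁ − p₀) / p₁.
PN = (0.85405 − 0.35913) / 0.85405 = 0.49492 / 0.85405 ≈ 0.5795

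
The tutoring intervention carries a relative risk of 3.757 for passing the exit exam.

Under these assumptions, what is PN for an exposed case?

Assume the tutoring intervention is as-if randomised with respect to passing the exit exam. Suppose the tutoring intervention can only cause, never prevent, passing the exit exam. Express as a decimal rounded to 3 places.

PN ≈ 0.734

Under exogeneity and monotonicity, PN = (RR − 1) / RR = 1 − 1/RR.
PN = (3.757 − 1) / 3.757 = 2.757 / 3.757 ≈ 0.7338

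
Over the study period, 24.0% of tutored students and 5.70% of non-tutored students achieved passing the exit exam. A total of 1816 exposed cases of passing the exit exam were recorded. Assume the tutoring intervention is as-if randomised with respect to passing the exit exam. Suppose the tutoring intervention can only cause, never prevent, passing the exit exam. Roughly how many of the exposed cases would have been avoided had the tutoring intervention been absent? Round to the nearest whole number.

about 1385 cases

p₁ = 0.24, p₀ = 0.057.
PN = (p₁ − p₀)/p₁ = (0.24 − 0.057) / 0.24 ≈ 0.76250.
Attributable cases ≈ PN × (exposed cases) = 0.76250 × 1816 ≈ 1384.70.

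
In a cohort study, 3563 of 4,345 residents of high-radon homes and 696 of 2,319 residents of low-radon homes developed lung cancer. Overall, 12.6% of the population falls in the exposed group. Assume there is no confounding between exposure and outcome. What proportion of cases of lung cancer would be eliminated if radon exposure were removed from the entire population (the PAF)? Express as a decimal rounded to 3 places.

p₁ = P(outcome | exposed) = 3563/4345 = 0.82002
p₀ = P(outcome | unexposed) = 696/2319 = 0.30013
Overall risk P(Y=1) = π·p₁ + (1−π)·p₀ = 0.126×0.82002 + 0.874×0.30013 = 0.36564.
Under exogeneity, PAF = [P(Y=1) − p₀] / P(Y=1).
PAF = (0.36564 − 0.30013) / 0.36564 ≈ 0.1792

PAF ≈ 0.179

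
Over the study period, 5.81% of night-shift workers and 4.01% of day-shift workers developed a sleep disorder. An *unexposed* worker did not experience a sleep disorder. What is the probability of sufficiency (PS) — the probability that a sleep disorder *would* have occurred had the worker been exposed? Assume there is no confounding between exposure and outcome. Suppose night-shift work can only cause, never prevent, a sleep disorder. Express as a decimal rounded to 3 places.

PS ≈ 0.019

p₁ = 0.0581, p₀ = 0.0401.
Under exogeneity and monotonicity, PS = (p₁ − p₀) / (1 − p₀).
PS = (0.0581 − 0.0401) / (1 − 0.0401) = 0.018 / 0.9599 ≈ 0.0188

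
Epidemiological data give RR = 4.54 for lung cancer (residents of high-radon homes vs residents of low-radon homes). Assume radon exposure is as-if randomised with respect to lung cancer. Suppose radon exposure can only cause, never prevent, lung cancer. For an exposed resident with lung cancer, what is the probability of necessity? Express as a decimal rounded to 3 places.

PN ≈ 0.780

Under exogeneity and monotonicity, PN = (RR − 1) / RR = 1 − 1/RR.
PN = (4.54 − 1) / 4.54 = 3.54 / 4.54 ≈ 0.7797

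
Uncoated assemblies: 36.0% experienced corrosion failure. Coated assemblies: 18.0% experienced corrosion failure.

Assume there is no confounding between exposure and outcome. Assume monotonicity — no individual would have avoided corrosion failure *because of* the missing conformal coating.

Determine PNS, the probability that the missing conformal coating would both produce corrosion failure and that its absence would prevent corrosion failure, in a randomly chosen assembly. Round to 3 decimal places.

p₁ = 0.36, p₀ = 0.18.
Under exogeneity and monotonicity, PNS = p₁ − p₀.
PNS = 0.36 − 0.18 = 0.18

PNS ≈ 0.180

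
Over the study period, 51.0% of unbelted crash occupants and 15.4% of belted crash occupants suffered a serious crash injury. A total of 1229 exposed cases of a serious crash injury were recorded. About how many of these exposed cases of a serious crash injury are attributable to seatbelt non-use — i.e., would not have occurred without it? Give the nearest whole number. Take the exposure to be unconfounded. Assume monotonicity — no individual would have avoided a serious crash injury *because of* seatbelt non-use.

about 858 cases

p₁ = 0.51, p₀ = 0.154.
PN = (p₁ − p₀)/p₁ = (0.51 − 0.154) / 0.51 ≈ 0.69804.
Attributable cases ≈ PN × (exposed cases) = 0.69804 × 1229 ≈ 857.89.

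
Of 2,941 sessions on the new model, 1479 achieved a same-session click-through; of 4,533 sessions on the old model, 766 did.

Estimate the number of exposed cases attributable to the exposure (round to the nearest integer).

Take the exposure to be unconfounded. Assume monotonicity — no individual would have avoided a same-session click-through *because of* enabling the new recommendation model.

p₁ = P(outcome | exposed) = 1479/2941 = 0.50289
p₀ = P(outcome | unexposed) = 766/4533 = 0.16898
PN = (p₁ − p₀)/p₁ = (0.50289 − 0.16898) / 0.50289 ≈ 0.66398.
Attributable cases ≈ PN × (exposed cases) = 0.66398 × 1479 ≈ 982.02.

about 982 cases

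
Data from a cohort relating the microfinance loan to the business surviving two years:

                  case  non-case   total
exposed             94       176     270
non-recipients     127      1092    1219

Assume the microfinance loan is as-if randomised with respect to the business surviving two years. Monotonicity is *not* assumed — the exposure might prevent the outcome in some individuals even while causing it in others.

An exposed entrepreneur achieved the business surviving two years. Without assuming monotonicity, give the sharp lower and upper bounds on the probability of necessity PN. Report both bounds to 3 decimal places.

0.701 ≤ PN ≤ 1.000

p₁ = P(outcome | exposed) = 94/270 = 0.34815
p₀ = P(outcome | unexposed) = 127/1219 = 0.10418
Under exogeneity alone the bounds on PN are max{0,(p₁−p₀)/p₁} ≤ PN ≤ min{1,(1−p₀)/p₁}.
  lower = (p₁ − p₀)/p₁ = 0.24396 / 0.34815 ≈ 0.7007
  upper = min{1, (1 − p₀)/p₁} = 0.89582 / 0.34815 ≈ 2.5731 → capped at 1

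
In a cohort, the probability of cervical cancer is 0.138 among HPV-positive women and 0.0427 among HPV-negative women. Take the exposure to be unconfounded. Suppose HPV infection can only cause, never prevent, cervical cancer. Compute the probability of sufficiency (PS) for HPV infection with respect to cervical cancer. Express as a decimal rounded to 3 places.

Let p₁ = 0.138, p₀ = 0.0427.
Under exogeneity and monotonicity, PS = (p₁ − p₀) / (1 − p₀).
PS = (0.138 − 0.0427) / (1 − 0.0427) = 0.0953 / 0.9573 ≈ 0.0996

PS ≈ 0.100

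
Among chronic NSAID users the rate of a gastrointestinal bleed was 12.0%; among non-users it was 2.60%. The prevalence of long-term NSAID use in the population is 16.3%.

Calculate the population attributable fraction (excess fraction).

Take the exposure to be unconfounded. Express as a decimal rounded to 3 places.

PAF ≈ 0.371

p₁ = 0.12, p₀ = 0.026.
Overall risk P(Y=1) = π·p₁ + (1−π)·p₀ = 0.163×0.12 + 0.837×0.026 = 0.041322.
Under exogeneity, PAF = [P(Y=1) − p₀] / P(Y=1).
PAF = (0.041322 − 0.026) / 0.041322 ≈ 0.3708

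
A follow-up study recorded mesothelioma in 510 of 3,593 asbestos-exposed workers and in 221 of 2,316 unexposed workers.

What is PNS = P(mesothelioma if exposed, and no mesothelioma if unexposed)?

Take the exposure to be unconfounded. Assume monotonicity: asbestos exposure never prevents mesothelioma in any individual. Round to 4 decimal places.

PNS ≈ 0.0465

p₁ = P(outcome | exposed) = 510/3593 = 0.14194
p₀ = P(outcome | unexposed) = 221/2316 = 0.095423
Under exogeneity and monotonicity, PNS = p₁ − p₀.
PNS = 0.14194 − 0.095423 = 0.04652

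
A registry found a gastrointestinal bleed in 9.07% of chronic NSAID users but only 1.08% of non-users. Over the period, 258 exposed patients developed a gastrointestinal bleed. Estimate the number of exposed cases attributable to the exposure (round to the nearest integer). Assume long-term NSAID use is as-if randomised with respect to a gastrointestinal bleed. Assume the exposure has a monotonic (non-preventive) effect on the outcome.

about 227 cases

p₁ = 0.0907, p₀ = 0.0108.
PN = (p₁ − p₀)/p₁ = (0.0907 − 0.0108) / 0.0907 ≈ 0.88093.
Attributable cases ≈ PN × (exposed cases) = 0.88093 × 258 ≈ 227.28.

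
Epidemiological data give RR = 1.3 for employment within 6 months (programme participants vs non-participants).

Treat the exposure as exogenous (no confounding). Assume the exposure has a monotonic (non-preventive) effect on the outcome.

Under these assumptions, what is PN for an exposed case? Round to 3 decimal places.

Under exogeneity and monotonicity, PN = (RR − 1) / RR = 1 − 1/RR.
PN = (1.3 − 1) / 1.3 = 0.3 / 1.3 ≈ 0.2308

PN ≈ 0.231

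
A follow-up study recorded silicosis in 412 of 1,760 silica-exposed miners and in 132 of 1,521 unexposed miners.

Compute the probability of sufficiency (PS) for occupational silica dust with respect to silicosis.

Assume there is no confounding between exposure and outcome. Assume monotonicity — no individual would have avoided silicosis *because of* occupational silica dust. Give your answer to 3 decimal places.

PS ≈ 0.161

p₁ = P(outcome | exposed) = 412/1760 = 0.23409
p₀ = P(outcome | unexposed) = 132/1521 = 0.086785
Under exogeneity and monotonicity, PS = (p₁ − p₀) / (1 − p₀).
PS = (0.23409 − 0.086785) / (1 − 0.086785) = 0.14731 / 0.91321 ≈ 0.1613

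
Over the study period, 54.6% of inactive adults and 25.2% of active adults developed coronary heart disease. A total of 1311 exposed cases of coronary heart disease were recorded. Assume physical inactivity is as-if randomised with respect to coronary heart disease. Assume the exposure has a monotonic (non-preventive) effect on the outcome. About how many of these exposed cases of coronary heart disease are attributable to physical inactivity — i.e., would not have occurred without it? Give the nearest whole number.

about 706 cases

p₁ = 0.546, p₀ = 0.252.
PN = (p₁ − p₀)/p₁ = (0.546 − 0.252) / 0.546 ≈ 0.53846.
Attributable cases ≈ PN × (exposed cases) = 0.53846 × 1311 ≈ 705.92.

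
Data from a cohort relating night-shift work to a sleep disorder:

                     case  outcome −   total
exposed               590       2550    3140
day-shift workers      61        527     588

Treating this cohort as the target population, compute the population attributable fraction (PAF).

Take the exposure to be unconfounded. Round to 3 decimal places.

p₁ = P(outcome | exposed) = 590/3140 = 0.1879
p₀ = P(outcome | unexposed) = 61/588 = 0.10374
Exposure prevalence π = 3140/3728 = 0.84227; overall risk P(Y=1) = 0.17462.
Under exogeneity, PAF = [P(Y=1) − p₀]/P(Y=1).
PAF = (0.17462 − 0.10374) / 0.17462 ≈ 0.4059

PAF ≈ 0.406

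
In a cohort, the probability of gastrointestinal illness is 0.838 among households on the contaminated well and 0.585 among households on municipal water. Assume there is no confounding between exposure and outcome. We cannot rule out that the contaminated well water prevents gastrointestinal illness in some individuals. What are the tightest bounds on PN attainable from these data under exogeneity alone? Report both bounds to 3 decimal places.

0.302 ≤ PN ≤ 0.495

Let p₁ = 0.838, p₀ = 0.585.
Under exogeneity alone the bounds on PN are max{0,(p₁−p₀)/p₁} ≤ PN ≤ min{1,(1−p₀)/p₁}.
  lower = (p₁ − p₀)/p₁ = 0.253 / 0.838 ≈ 0.3019
  upper = min{1, (1 − p₀)/p₁} = 0.415 / 0.838 ≈ 0.4952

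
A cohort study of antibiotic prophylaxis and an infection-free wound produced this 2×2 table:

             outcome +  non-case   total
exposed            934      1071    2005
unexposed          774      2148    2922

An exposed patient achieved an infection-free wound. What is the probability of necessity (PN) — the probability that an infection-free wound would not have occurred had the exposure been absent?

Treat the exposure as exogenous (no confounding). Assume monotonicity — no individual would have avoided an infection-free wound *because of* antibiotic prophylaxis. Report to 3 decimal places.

PN ≈ 0.431

p₁ = P(outcome | exposed) = 934/2005 = 0.46584
p₀ = P(outcome | unexposed) = 774/2922 = 0.26489
Under exogeneity and monotonicity, PN = (p₁ − p₀) / p₁.
PN = (0.46584 − 0.26489) / 0.46584 = 0.20095 / 0.46584 ≈ 0.4314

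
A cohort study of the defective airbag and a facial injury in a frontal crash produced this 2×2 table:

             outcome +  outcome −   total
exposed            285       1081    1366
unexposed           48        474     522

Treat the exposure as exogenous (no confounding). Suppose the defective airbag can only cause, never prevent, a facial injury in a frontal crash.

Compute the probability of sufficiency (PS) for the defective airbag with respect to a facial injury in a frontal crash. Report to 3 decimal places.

PS ≈ 0.129

p₁ = P(outcome | exposed) = 285/1366 = 0.20864
p₀ = P(outcome | unexposed) = 48/522 = 0.091954
Under exogeneity and monotonicity, PS = (p₁ − p₀)/(1 − p₀).
PS = (0.20864 − 0.091954) / 0.90805 ≈ 0.1285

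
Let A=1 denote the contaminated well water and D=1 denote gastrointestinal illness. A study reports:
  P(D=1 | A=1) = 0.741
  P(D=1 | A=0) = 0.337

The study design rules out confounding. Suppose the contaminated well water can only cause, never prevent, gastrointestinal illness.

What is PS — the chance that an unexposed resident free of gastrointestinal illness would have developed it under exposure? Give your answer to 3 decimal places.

Let p₁ = 0.741, p₀ = 0.337.
Under exogeneity and monotonicity, PS = (p₁ − p₀) / (1 − p₀).
PS = (0.741 − 0.337) / (1 − 0.337) = 0.404 / 0.663 ≈ 0.6094

PS ≈ 0.609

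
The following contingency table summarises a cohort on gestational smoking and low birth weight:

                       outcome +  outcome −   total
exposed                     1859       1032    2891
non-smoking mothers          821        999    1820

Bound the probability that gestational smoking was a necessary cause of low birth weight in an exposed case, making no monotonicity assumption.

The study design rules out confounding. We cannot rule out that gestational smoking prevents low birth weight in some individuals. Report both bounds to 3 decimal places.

0.298 ≤ PN ≤ 0.854

p₁ = P(outcome | exposed) = 1859/2891 = 0.64303
p₀ = P(outcome | unexposed) = 821/1820 = 0.4511
Under exogeneity alone the bounds on PN are max{0,(p₁−p₀)/p₁} ≤ PN ≤ min{1,(1−p₀)/p₁}.
  lower = (p₁ − p₀)/p₁ = 0.19193 / 0.64303 ≈ 0.2985
  upper = min{1, (1 − p₀)/p₁} = 0.5489 / 0.64303 ≈ 0.8536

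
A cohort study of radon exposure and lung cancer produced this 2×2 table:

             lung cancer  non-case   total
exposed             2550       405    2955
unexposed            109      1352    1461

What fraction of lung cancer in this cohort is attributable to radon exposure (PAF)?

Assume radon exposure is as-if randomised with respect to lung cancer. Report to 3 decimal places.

p₁ = P(outcome | exposed) = 2550/2955 = 0.86294
p₀ = P(outcome | unexposed) = 109/1461 = 0.074606
Exposure prevalence π = 2955/4416 = 0.66916; overall risk P(Y=1) = 0.60213.
Under exogeneity, PAF = [P(Y=1) − p₀]/P(Y=1).
PAF = (0.60213 − 0.074606) / 0.60213 ≈ 0.8761

PAF ≈ 0.876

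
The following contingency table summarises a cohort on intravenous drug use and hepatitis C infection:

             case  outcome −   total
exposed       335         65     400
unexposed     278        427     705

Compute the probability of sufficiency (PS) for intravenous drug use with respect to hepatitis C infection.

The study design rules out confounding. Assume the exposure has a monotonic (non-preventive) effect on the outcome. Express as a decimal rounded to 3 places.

PS ≈ 0.732

p₁ = P(outcome | exposed) = 335/400 = 0.8375
p₀ = P(outcome | unexposed) = 278/705 = 0.39433
Under exogeneity and monotonicity, PS = (p₁ − p₀)/(1 − p₀).
PS = (0.8375 − 0.39433) / 0.60567 ≈ 0.7317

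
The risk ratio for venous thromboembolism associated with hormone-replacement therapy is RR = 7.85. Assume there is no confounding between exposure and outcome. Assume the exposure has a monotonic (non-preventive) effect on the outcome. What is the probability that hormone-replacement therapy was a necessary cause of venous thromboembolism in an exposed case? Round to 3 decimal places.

PN ≈ 0.873

Under exogeneity and monotonicity, PN = (RR − 1) / RR = 1 − 1/RR.
PN = (7.85 − 1) / 7.85 = 6.85 / 7.85 ≈ 0.8726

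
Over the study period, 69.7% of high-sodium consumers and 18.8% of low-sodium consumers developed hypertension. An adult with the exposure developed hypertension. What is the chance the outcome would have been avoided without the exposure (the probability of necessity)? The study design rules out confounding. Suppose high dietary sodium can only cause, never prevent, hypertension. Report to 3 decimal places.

PN ≈ 0.730

p₁ = 0.697, p₀ = 0.188.
Under exogeneity and monotonicity, PN = (p₁ − p₀) / p₁.
PN = (0.697 − 0.188) / 0.697 = 0.509 / 0.697 ≈ 0.7303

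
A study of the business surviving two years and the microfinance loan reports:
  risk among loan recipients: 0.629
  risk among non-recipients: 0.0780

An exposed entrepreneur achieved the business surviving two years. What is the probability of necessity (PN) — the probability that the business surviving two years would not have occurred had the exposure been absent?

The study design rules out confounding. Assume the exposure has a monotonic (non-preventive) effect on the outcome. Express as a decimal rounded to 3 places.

PN ≈ 0.876

Let p₁ = 0.629, p₀ = 0.078.
Under exogeneity and monotonicity, PN = (p₁ − p₀) / p₁.
PN = (0.629 − 0.078) / 0.629 = 0.551 / 0.629 ≈ 0.8760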